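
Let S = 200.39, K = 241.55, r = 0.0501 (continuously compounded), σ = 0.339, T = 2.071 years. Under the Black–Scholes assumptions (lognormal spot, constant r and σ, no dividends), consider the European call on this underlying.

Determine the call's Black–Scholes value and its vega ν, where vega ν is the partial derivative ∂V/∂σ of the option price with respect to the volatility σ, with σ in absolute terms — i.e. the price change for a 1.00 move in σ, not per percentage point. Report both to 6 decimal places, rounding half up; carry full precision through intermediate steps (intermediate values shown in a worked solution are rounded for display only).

σ√T = 0.339·√2.071 = 0.487854
d₁ = (ln(S/K) + (r+σ²/2)T) / (σ√T) = (ln(200.39/241.55) + (0.0501+0.339²/2)·2.071) / 0.487854 = (-0.186811 + 0.222758) / 0.487854 = 0.073683
d₂ = d₁ − σ√T = 0.073683 − 0.487854 = -0.414170
e^{−rT} = e^{−0.0501·2.071} = 0.901444
N(d₁) = 0.529369,  N(d₂) = 0.339375
Call price V = S·N(d₁) − K·e^{−rT}·N(d₂) = 106.080230 − 73.896748 = 32.183482
φ(d₁) = (1/√(2π))·e^{−d₁²/2} = 0.397861
ν = S·φ(d₁)·√T = 114.735341

price = 32.183482
ν = 114.735341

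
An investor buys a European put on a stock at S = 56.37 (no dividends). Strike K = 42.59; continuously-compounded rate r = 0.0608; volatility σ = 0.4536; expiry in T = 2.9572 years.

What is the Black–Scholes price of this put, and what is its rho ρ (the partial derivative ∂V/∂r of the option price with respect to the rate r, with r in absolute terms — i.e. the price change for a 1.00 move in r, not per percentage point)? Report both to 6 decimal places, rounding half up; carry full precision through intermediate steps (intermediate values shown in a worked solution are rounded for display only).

price = 5.752056
ρ = -44.276998

σ√T = 0.4536·√2.9572 = 0.780034
d₁ = (ln(S/K) + (r+σ²/2)T) / (σ√T) = (ln(56.37/42.59) + (0.0608+0.4536²/2)·2.9572) / 0.780034 = (0.280318 + 0.484024) / 0.780034 = 0.979883
d₂ = d₁ − σ√T = 0.979883 − 0.780034 = 0.199849
e^{−rT} = e^{−0.0608·2.9572} = 0.835439
N(−d₁) = 0.163572,  N(−d₂) = 0.420799
Put price V = K·e^{−rT}·N(−d₂) − S·N(−d₁) = 14.972609 − 9.220552 = 5.752056
ρ = −K·T·e^{−rT}·N(−d₂) = -44.276998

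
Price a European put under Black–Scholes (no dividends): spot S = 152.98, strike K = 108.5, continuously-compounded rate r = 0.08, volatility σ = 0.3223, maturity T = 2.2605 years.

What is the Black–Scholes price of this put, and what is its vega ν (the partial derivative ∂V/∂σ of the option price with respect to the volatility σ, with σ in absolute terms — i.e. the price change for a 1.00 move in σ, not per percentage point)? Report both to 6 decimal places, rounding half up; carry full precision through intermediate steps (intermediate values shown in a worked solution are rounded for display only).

price = 3.976790
ν = 38.170369

σ√T = 0.3223·√2.2605 = 0.484577
d₁ = (ln(S/K) + (r+σ²/2)T) / (σ√T) = (ln(152.98/108.5) + (0.08+0.3223²/2)·2.2605) / 0.484577 = (0.343557 + 0.298247) / 0.484577 = 1.324464
d₂ = d₁ − σ√T = 1.324464 − 0.484577 = 0.839887
e^{−rT} = e^{−0.08·2.2605} = 0.834569
N(−d₁) = 0.092675,  N(−d₂) = 0.200486
Put price V = K·e^{−rT}·N(−d₂) − S·N(−d₁) = 18.154140 − 14.177350 = 3.976790
φ(d₁) = (1/√(2π))·e^{−d₁²/2} = 0.165955
ν = S·φ(d₁)·√T = 38.170369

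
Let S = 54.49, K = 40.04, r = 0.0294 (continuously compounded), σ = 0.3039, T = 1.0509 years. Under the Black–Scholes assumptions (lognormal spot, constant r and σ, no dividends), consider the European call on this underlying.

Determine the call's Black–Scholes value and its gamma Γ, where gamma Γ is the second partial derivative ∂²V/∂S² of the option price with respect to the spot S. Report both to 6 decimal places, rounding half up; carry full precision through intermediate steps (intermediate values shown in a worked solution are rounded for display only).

σ√T = 0.3039·√1.0509 = 0.311538
d₁ = (ln(S/K) + (r+σ²/2)T) / (σ√T) = (ln(54.49/40.04) + (0.0294+0.3039²/2)·1.0509) / 0.311538 = (0.308138 + 0.079425) / 0.311538 = 1.244029
d₂ = d₁ − σ√T = 1.244029 − 0.311538 = 0.932491
e^{−rT} = e^{−0.0294·1.0509} = 0.969576
N(d₁) = 0.893256,  N(d₂) = 0.824459
Call price V = S·N(d₁) − K·e^{−rT}·N(d₂) = 48.673499 − 32.006985 = 16.666514
φ(d₁) = (1/√(2π))·e^{−d₁²/2} = 0.184014
Γ = φ(d₁) / (S·σ·√T) = 0.010840

price = 16.666514
Γ = 0.010840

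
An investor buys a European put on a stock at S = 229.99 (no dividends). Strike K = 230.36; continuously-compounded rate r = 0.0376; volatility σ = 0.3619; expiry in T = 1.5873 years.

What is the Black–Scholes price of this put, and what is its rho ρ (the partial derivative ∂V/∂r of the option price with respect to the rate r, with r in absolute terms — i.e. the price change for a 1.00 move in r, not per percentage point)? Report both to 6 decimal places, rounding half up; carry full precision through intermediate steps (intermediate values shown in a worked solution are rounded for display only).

price = 34.137800
ρ = -186.034939

σ√T = 0.3619·√1.5873 = 0.455951
d₁ = (ln(S/K) + (r+σ²/2)T) / (σ√T) = (ln(229.99/230.36) + (0.0376+0.3619²/2)·1.5873) / 0.455951 = (-0.001607 + 0.163628) / 0.455951 = 0.355347
d₂ = d₁ − σ√T = 0.355347 − 0.455951 = -0.100604
e^{−rT} = e^{−0.0376·1.5873} = 0.942064
N(−d₁) = 0.361165,  N(−d₂) = 0.540068
Put price V = K·e^{−rT}·N(−d₂) − S·N(−d₁) = 117.202129 − 83.064329 = 34.137800
ρ = −K·T·e^{−rT}·N(−d₂) = -186.034939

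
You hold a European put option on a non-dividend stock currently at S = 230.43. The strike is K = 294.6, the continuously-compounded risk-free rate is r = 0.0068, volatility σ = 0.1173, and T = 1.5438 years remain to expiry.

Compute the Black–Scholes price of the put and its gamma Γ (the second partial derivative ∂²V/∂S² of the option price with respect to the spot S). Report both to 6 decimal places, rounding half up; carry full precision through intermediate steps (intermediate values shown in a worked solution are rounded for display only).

σ√T = 0.1173·√1.5438 = 0.145745
d₁ = (ln(S/K) + (r+σ²/2)T) / (σ√T) = (ln(230.43/294.6) + (0.0068+0.1173²/2)·1.5438) / 0.145745 = (-0.245671 + 0.021119) / 0.145745 = -1.540724
d₂ = d₁ − σ√T = -1.540724 − 0.145745 = -1.686469
e^{−rT} = e^{−0.0068·1.5438} = 0.989557
N(−d₁) = 0.938308,  N(−d₂) = 0.954147
Put price V = K·e^{−rT}·N(−d₂) − S·N(−d₁) = 278.156355 − 216.214313 = 61.942041
φ(d₁) = (1/√(2π))·e^{−d₁²/2} = 0.121742
Γ = φ(d₁) / (S·σ·√T) = 0.003625

price = 61.942041
Γ = 0.003625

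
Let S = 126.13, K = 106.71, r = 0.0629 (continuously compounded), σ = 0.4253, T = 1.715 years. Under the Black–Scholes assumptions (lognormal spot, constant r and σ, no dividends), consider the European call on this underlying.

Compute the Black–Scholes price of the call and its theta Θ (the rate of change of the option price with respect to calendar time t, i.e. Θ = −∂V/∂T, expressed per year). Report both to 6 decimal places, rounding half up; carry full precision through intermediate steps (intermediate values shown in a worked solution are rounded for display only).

σ√T = 0.4253·√1.715 = 0.556964
d₁ = (ln(S/K) + (r+σ²/2)T) / (σ√T) = (ln(126.13/106.71) + (0.0629+0.4253²/2)·1.715) / 0.556964 = (0.167198 + 0.262978) / 0.556964 = 0.772359
d₂ = d₁ − σ√T = 0.772359 − 0.556964 = 0.215394
e^{−rT} = e^{−0.0629·1.715} = 0.897741
N(d₁) = 0.780049,  N(d₂) = 0.585270
Call price V = S·N(d₁) − K·e^{−rT}·N(d₂) = 98.387588 − 56.067683 = 42.319905
φ(d₁) = (1/√(2π))·e^{−d₁²/2} = 0.296056
Θ = −S·φ(d₁)·σ/(2√T) − r·K·e^{−rT}·N(d₂) = −6.063525 − 3.526657 = -9.590182

price = 42.319905
Θ = -9.590182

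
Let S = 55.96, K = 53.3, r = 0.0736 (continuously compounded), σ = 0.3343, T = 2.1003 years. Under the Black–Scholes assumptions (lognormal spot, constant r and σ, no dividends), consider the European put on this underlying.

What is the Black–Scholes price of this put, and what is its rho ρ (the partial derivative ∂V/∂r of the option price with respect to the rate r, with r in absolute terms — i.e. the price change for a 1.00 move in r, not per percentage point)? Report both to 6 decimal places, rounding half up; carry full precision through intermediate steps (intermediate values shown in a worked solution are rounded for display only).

price = 5.402823
ρ = -41.205612

σ√T = 0.3343·√2.1003 = 0.484481
d₁ = (ln(S/K) + (r+σ²/2)T) / (σ√T) = (ln(55.96/53.3) + (0.0736+0.3343²/2)·2.1003) / 0.484481 = (0.048701 + 0.271943) / 0.484481 = 0.661829
d₂ = d₁ − σ√T = 0.661829 − 0.484481 = 0.177348
e^{−rT} = e^{−0.0736·2.1003} = 0.856773
N(−d₁) = 0.254040,  N(−d₂) = 0.429618
Put price V = K·e^{−rT}·N(−d₂) − S·N(−d₁) = 19.618917 − 14.216094 = 5.402823
ρ = −K·T·e^{−rT}·N(−d₂) = -41.205612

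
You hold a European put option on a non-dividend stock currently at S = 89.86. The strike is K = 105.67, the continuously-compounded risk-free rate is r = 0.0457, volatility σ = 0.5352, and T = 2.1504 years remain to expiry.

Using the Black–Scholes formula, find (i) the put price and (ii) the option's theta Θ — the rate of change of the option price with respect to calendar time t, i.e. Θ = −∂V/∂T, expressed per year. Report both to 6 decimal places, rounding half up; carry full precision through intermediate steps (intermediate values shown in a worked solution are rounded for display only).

σ√T = 0.5352·√2.1504 = 0.784830
d₁ = (ln(S/K) + (r+σ²/2)T) / (σ√T) = (ln(89.86/105.67) + (0.0457+0.5352²/2)·2.1504) / 0.784830 = (-0.162068 + 0.406253) / 0.784830 = 0.311130
d₂ = d₁ − σ√T = 0.311130 − 0.784830 = -0.473700
e^{−rT} = e^{−0.0457·2.1504} = 0.906401
N(−d₁) = 0.377851,  N(−d₂) = 0.682143
Put price V = K·e^{−rT}·N(−d₂) − S·N(−d₁) = 65.335263 − 33.953674 = 31.381589
φ(d₁) = (1/√(2π))·e^{−d₁²/2} = 0.380093
Θ = −S·φ(d₁)·σ/(2√T) + r·K·e^{−rT}·N(−d₂) = −6.232793 + 2.985822 = -3.246971

price = 31.381589
Θ = -3.246971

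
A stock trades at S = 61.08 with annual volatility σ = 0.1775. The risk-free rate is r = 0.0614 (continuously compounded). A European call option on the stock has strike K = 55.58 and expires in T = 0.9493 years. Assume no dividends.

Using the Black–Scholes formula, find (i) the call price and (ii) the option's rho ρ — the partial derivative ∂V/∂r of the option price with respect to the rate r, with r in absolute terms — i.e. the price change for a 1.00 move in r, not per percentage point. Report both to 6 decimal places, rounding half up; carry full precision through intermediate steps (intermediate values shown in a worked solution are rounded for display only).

σ√T = 0.1775·√0.9493 = 0.172942
d₁ = (ln(S/K) + (r+σ²/2)T) / (σ√T) = (ln(61.08/55.58) + (0.0614+0.1775²/2)·0.9493) / 0.172942 = (0.094361 + 0.073241) / 0.172942 = 0.969126
d₂ = d₁ − σ√T = 0.969126 − 0.172942 = 0.796185
e^{−rT} = e^{−0.0614·0.9493} = 0.943379
N(d₁) = 0.833759,  N(d₂) = 0.787038
Call price V = S·N(d₁) − K·e^{−rT}·N(d₂) = 50.925996 − 41.266754 = 9.659243
ρ = K·T·e^{−rT}·N(d₂) = 39.174529

price = 9.659243
ρ = 39.174529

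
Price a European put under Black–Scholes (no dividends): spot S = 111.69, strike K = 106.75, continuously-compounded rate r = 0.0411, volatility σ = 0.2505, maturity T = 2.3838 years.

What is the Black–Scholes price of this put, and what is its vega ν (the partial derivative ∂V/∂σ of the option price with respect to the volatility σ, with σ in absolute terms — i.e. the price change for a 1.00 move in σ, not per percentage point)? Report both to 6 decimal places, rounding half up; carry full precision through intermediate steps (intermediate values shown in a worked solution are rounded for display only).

σ√T = 0.2505·√2.3838 = 0.386761
d₁ = (ln(S/K) + (r+σ²/2)T) / (σ√T) = (ln(111.69/106.75) + (0.0411+0.2505²/2)·2.3838) / 0.386761 = (0.045238 + 0.172766) / 0.386761 = 0.563665
d₂ = d₁ − σ√T = 0.563665 − 0.386761 = 0.176904
e^{−rT} = e^{−0.0411·2.3838} = 0.906672
N(−d₁) = 0.286491,  N(−d₂) = 0.429792
Put price V = K·e^{−rT}·N(−d₂) − S·N(−d₁) = 41.598373 − 31.998177 = 9.600195
φ(d₁) = (1/√(2π))·e^{−d₁²/2} = 0.340344
ν = S·φ(d₁)·√T = 58.690466

price = 9.600195
ν = 58.690466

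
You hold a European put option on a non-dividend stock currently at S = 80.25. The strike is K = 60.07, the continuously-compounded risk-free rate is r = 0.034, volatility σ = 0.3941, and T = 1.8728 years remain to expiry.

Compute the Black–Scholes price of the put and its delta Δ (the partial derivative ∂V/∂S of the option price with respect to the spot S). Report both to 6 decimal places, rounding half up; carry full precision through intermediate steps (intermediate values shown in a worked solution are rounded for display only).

σ√T = 0.3941·√1.8728 = 0.539327
d₁ = (ln(S/K) + (r+σ²/2)T) / (σ√T) = (ln(80.25/60.07) + (0.034+0.3941²/2)·1.8728) / 0.539327 = (0.289636 + 0.209112) / 0.539327 = 0.924760
d₂ = d₁ − σ√T = 0.924760 − 0.539327 = 0.385433
e^{−rT} = e^{−0.034·1.8728} = 0.938310
N(−d₁) = 0.177545,  N(−d₂) = 0.349958
Put price V = K·e^{−rT}·N(−d₂) − S·N(−d₁) = 19.725135 − 14.248009 = 5.477126
Δ = −N(−d₁) = -0.177545

price = 5.477126
Δ = -0.177545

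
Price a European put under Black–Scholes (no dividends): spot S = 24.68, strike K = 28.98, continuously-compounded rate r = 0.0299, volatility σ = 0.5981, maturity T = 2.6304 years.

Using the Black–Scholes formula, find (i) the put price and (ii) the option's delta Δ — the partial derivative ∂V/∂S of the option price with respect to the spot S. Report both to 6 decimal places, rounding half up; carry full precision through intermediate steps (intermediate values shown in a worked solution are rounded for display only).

price = 10.667260
Δ = -0.344387

σ√T = 0.5981·√2.6304 = 0.970029
d₁ = (ln(S/K) + (r+σ²/2)T) / (σ√T) = (ln(24.68/28.98) + (0.0299+0.5981²/2)·2.6304) / 0.970029 = (-0.160613 + 0.549127) / 0.970029 = 0.400518
d₂ = d₁ − σ√T = 0.400518 − 0.970029 = -0.569511
e^{−rT} = e^{−0.0299·2.6304} = 0.924364
N(−d₁) = 0.344387,  N(−d₂) = 0.715495
Put price V = K·e^{−rT}·N(−d₂) − S·N(−d₁) = 19.166742 − 8.499481 = 10.667260
Δ = −N(−d₁) = -0.344387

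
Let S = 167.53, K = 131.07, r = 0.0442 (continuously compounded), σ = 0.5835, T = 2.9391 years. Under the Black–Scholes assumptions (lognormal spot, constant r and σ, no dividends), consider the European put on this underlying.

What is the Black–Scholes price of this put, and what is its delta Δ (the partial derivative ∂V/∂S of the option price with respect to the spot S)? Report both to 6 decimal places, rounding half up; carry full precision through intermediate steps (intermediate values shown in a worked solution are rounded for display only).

price = 31.329260
Δ = -0.190683

σ√T = 0.5835·√2.9391 = 1.000341
d₁ = (ln(S/K) + (r+σ²/2)T) / (σ√T) = (ln(167.53/131.07) + (0.0442+0.5835²/2)·2.9391) / 1.000341 = (0.245431 + 0.630249) / 1.000341 = 0.875382
d₂ = d₁ − σ√T = 0.875382 − 1.000341 = -0.124959
e^{−rT} = e^{−0.0442·2.9391} = 0.878176
N(−d₁) = 0.190683,  N(−d₂) = 0.549722
Put price V = K·e^{−rT}·N(−d₂) − S·N(−d₁) = 63.274405 − 31.945145 = 31.329260
Δ = −N(−d₁) = -0.190683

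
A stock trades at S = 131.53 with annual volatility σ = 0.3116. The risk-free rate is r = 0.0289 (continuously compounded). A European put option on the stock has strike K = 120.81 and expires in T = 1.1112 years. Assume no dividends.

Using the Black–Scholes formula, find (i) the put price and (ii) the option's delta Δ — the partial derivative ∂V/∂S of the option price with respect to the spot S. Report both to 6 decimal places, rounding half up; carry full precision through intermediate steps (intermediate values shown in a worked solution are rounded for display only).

price = 9.950511
Δ = -0.301244

σ√T = 0.3116·√1.1112 = 0.328468
d₁ = (ln(S/K) + (r+σ²/2)T) / (σ√T) = (ln(131.53/120.81) + (0.0289+0.3116²/2)·1.1112) / 0.328468 = (0.085016 + 0.086059) / 0.328468 = 0.520827
d₂ = d₁ − σ√T = 0.520827 − 0.328468 = 0.192359
e^{−rT} = e^{−0.0289·1.1112} = 0.968396
N(−d₁) = 0.301244,  N(−d₂) = 0.423731
Put price V = K·e^{−rT}·N(−d₂) − S·N(−d₁) = 49.573071 − 39.622560 = 9.950511
Δ = −N(−d₁) = -0.301244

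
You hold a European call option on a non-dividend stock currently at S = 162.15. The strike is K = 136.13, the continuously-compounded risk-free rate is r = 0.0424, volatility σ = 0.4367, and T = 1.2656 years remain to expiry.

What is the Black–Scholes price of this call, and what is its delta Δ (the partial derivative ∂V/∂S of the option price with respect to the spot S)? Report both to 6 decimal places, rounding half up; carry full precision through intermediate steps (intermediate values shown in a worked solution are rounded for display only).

price = 47.742950
Δ = 0.761427

σ√T = 0.4367·√1.2656 = 0.491283
d₁ = (ln(S/K) + (r+σ²/2)T) / (σ√T) = (ln(162.15/136.13) + (0.0424+0.4367²/2)·1.2656) / 0.491283 = (0.174912 + 0.174341) / 0.491283 = 0.710899
d₂ = d₁ − σ√T = 0.710899 − 0.491283 = 0.219616
e^{−rT} = e^{−0.0424·1.2656} = 0.947753
N(d₁) = 0.761427,  N(d₂) = 0.586915
Call price V = S·N(d₁) − K·e^{−rT}·N(d₂) = 123.465315 − 75.722364 = 47.742950
Δ = N(d₁) = 0.761427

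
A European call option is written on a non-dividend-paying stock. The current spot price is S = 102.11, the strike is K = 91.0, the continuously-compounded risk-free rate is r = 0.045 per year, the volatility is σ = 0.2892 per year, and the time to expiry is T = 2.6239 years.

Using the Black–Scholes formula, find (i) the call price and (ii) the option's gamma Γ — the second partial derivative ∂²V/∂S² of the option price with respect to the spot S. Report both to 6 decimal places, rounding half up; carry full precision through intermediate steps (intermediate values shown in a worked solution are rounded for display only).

price = 29.574686
Γ = 0.006379

σ√T = 0.2892·√2.6239 = 0.468459
d₁ = (ln(S/K) + (r+σ²/2)T) / (σ√T) = (ln(102.11/91.0) + (0.045+0.2892²/2)·2.6239) / 0.468459 = (0.115191 + 0.227803) / 0.468459 = 0.732174
d₂ = d₁ − σ√T = 0.732174 − 0.468459 = 0.263715
e^{−rT} = e^{−0.045·2.6239} = 0.888629
N(d₁) = 0.767969,  N(d₂) = 0.604000
Call price V = S·N(d₁) − K·e^{−rT}·N(d₂) = 78.417294 − 48.842608 = 29.574686
φ(d₁) = (1/√(2π))·e^{−d₁²/2} = 0.305142
Γ = φ(d₁) / (S·σ·√T) = 0.006379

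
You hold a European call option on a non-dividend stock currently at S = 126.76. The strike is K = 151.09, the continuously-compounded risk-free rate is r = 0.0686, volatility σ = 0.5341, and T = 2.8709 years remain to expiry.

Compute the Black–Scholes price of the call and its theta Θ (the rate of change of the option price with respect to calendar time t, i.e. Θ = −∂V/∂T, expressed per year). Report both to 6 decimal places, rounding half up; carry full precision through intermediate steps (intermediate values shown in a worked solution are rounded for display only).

price = 45.132588
Θ = -9.959391

σ√T = 0.5341·√2.8709 = 0.904965
d₁ = (ln(S/K) + (r+σ²/2)T) / (σ√T) = (ln(126.76/151.09) + (0.0686+0.5341²/2)·2.8709) / 0.904965 = (-0.175580 + 0.606424) / 0.904965 = 0.476089
d₂ = d₁ − σ√T = 0.476089 − 0.904965 = -0.428875
e^{−rT} = e^{−0.0686·2.8709} = 0.821237
N(d₁) = 0.682995,  N(d₂) = 0.334007
Call price V = S·N(d₁) − K·e^{−rT}·N(d₂) = 86.576403 − 41.443816 = 45.132588
φ(d₁) = (1/√(2π))·e^{−d₁²/2} = 0.356198
Θ = −S·φ(d₁)·σ/(2√T) − r·K·e^{−rT}·N(d₂) = −7.116345 − 2.843046 = -9.959391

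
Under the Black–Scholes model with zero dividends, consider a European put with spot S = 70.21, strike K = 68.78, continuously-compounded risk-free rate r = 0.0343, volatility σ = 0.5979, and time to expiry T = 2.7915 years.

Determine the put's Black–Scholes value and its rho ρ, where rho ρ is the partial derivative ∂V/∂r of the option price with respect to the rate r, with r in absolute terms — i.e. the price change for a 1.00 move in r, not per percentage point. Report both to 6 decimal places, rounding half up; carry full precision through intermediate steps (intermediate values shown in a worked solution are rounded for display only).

σ√T = 0.5979·√2.7915 = 0.998958
d₁ = (ln(S/K) + (r+σ²/2)T) / (σ√T) = (ln(70.21/68.78) + (0.0343+0.5979²/2)·2.7915) / 0.998958 = (0.020578 + 0.594707) / 0.998958 = 0.615927
d₂ = d₁ − σ√T = 0.615927 − 0.998958 = -0.383032
e^{−rT} = e^{−0.0343·2.7915} = 0.908693
N(−d₁) = 0.268971,  N(−d₂) = 0.649152
Put price V = K·e^{−rT}·N(−d₂) − S·N(−d₁) = 40.571910 − 18.884486 = 21.687423
ρ = −K·T·e^{−rT}·N(−d₂) = -113.256486

price = 21.687423
ρ = -113.256486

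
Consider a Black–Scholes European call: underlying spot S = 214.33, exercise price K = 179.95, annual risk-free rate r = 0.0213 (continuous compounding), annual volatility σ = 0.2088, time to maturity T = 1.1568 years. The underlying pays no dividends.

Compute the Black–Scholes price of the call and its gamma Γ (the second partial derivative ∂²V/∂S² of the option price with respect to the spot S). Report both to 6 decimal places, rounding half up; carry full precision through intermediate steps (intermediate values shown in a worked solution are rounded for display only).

price = 43.212790
Γ = 0.005024

σ√T = 0.2088·√1.1568 = 0.224574
d₁ = (ln(S/K) + (r+σ²/2)T) / (σ√T) = (ln(214.33/179.95) + (0.0213+0.2088²/2)·1.1568) / 0.224574 = (0.174838 + 0.049857) / 0.224574 = 1.000536
d₂ = d₁ − σ√T = 1.000536 − 0.224574 = 0.775962
e^{−rT} = e^{−0.0213·1.1568} = 0.975661
N(d₁) = 0.841474,  N(d₂) = 0.781114
Call price V = S·N(d₁) − K·e^{−rT}·N(d₂) = 180.353208 − 137.140418 = 43.212790
φ(d₁) = (1/√(2π))·e^{−d₁²/2} = 0.241841
Γ = φ(d₁) / (S·σ·√T) = 0.005024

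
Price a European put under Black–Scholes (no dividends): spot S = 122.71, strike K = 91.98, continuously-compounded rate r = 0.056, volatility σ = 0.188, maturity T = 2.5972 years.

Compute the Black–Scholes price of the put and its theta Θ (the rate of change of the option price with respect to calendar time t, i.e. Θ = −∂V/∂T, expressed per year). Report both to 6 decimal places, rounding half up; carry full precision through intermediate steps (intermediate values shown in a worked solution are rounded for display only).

price = 1.015340
Θ = -0.369149

σ√T = 0.188·√2.5972 = 0.302978
d₁ = (ln(S/K) + (r+σ²/2)T) / (σ√T) = (ln(122.71/91.98) + (0.056+0.188²/2)·2.5972) / 0.302978 = (0.288253 + 0.191341) / 0.302978 = 1.582934
d₂ = d₁ − σ√T = 1.582934 − 0.302978 = 1.279956
e^{−rT} = e^{−0.056·2.5972} = 0.864639
N(−d₁) = 0.056718,  N(−d₂) = 0.100280
Put price V = K·e^{−rT}·N(−d₂) − S·N(−d₁) = 7.975235 − 6.959895 = 1.015340
φ(d₁) = (1/√(2π))·e^{−d₁²/2} = 0.113975
Θ = −S·φ(d₁)·σ/(2√T) + r·K·e^{−rT}·N(−d₂) = −0.815762 + 0.446613 = -0.369149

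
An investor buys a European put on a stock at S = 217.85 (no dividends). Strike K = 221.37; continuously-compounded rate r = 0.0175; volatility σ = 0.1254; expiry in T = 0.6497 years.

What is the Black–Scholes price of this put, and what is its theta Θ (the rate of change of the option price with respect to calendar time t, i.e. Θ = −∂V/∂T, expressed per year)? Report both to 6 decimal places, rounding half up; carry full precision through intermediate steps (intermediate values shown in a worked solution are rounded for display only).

σ√T = 0.1254·√0.6497 = 0.101077
d₁ = (ln(S/K) + (r+σ²/2)T) / (σ√T) = (ln(217.85/221.37) + (0.0175+0.1254²/2)·0.6497) / 0.101077 = (-0.016029 + 0.016478) / 0.101077 = 0.004445
d₂ = d₁ − σ√T = 0.004445 − 0.101077 = -0.096632
e^{−rT} = e^{−0.0175·0.6497} = 0.988695
N(−d₁) = 0.498227,  N(−d₂) = 0.538491
Put price V = K·e^{−rT}·N(−d₂) − S·N(−d₁) = 117.858032 − 108.538669 = 9.319363
φ(d₁) = (1/√(2π))·e^{−d₁²/2} = 0.398938
Θ = −S·φ(d₁)·σ/(2√T) + r·K·e^{−rT}·N(−d₂) = −6.760432 + 2.062516 = -4.697916

price = 9.319363
Θ = -4.697916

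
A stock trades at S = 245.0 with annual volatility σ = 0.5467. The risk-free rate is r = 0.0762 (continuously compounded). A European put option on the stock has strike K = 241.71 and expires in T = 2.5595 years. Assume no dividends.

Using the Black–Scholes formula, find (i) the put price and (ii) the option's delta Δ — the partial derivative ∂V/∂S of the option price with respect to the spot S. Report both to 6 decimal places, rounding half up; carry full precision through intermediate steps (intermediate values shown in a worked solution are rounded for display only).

price = 53.964850
Δ = -0.249595

σ√T = 0.5467·√2.5595 = 0.874635
d₁ = (ln(S/K) + (r+σ²/2)T) / (σ√T) = (ln(245.0/241.71) + (0.0762+0.5467²/2)·2.5595) / 0.874635 = (0.013520 + 0.577527) / 0.874635 = 0.675764
d₂ = d₁ − σ√T = 0.675764 − 0.874635 = -0.198871
e^{−rT} = e^{−0.0762·2.5595} = 0.822807
N(−d₁) = 0.249595,  N(−d₂) = 0.578818
Put price V = K·e^{−rT}·N(−d₂) − S·N(−d₁) = 115.115711 − 61.150861 = 53.964850
Δ = −N(−d₁) = -0.249595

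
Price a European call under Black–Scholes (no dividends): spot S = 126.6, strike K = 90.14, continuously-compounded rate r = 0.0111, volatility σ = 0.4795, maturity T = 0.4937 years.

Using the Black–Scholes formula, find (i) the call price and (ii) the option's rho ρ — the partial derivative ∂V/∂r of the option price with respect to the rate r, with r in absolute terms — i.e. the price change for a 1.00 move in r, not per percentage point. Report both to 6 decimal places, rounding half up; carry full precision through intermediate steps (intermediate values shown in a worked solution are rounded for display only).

σ√T = 0.4795·√0.4937 = 0.336915
d₁ = (ln(S/K) + (r+σ²/2)T) / (σ√T) = (ln(126.6/90.14) + (0.0111+0.4795²/2)·0.4937) / 0.336915 = (0.339668 + 0.062236) / 0.336915 = 1.192896
d₂ = d₁ − σ√T = 1.192896 − 0.336915 = 0.855981
e^{−rT} = e^{−0.0111·0.4937} = 0.994535
N(d₁) = 0.883545,  N(d₂) = 0.803996
Call price V = S·N(d₁) − K·e^{−rT}·N(d₂) = 111.856789 − 72.076122 = 39.780667
ρ = K·T·e^{−rT}·N(d₂) = 35.583981

price = 39.780667
ρ = 35.583981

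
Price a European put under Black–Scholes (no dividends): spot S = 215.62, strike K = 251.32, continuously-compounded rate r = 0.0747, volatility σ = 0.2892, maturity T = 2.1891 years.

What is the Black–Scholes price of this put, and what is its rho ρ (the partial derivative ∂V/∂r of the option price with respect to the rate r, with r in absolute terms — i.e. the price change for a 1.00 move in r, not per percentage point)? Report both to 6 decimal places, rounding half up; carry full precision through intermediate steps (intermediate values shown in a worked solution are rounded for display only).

σ√T = 0.2892·√2.1891 = 0.427889
d₁ = (ln(S/K) + (r+σ²/2)T) / (σ√T) = (ln(215.62/251.32) + (0.0747+0.2892²/2)·2.1891) / 0.427889 = (-0.153209 + 0.255070) / 0.427889 = 0.238054
d₂ = d₁ − σ√T = 0.238054 − 0.427889 = -0.189835
e^{−rT} = e^{−0.0747·2.1891} = 0.849145
N(−d₁) = 0.405919,  N(−d₂) = 0.575281
Put price V = K·e^{−rT}·N(−d₂) − S·N(−d₁) = 122.768930 − 87.524357 = 35.244573
ρ = −K·T·e^{−rT}·N(−d₂) = -268.753464

price = 35.244573
ρ = -268.753464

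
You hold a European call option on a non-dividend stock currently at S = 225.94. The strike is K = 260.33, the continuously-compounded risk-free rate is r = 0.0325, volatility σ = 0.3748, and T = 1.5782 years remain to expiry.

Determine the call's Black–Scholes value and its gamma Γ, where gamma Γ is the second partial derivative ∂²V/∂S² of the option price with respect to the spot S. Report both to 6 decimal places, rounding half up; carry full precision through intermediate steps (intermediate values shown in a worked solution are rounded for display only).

price = 34.147632
Γ = 0.003747

σ√T = 0.3748·√1.5782 = 0.470848
d₁ = (ln(S/K) + (r+σ²/2)T) / (σ√T) = (ln(225.94/260.33) + (0.0325+0.3748²/2)·1.5782) / 0.470848 = (-0.141681 + 0.162140) / 0.470848 = 0.043453
d₂ = d₁ − σ√T = 0.043453 − 0.470848 = -0.427395
e^{−rT} = e^{−0.0325·1.5782} = 0.950002
N(d₁) = 0.517330,  N(d₂) = 0.334546
Call price V = S·N(d₁) − K·e^{−rT}·N(d₂) = 116.885496 − 82.737864 = 34.147632
φ(d₁) = (1/√(2π))·e^{−d₁²/2} = 0.398566
Γ = φ(d₁) / (S·σ·√T) = 0.003747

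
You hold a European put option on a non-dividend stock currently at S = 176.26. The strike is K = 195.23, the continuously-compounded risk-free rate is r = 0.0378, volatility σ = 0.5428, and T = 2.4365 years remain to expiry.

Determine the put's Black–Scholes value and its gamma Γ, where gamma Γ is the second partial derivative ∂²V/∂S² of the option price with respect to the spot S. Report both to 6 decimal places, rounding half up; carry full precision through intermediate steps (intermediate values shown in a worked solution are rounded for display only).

σ√T = 0.5428·√2.4365 = 0.847272
d₁ = (ln(S/K) + (r+σ²/2)T) / (σ√T) = (ln(176.26/195.23) + (0.0378+0.5428²/2)·2.4365) / 0.847272 = (-0.102218 + 0.451035) / 0.847272 = 0.411694
d₂ = d₁ − σ√T = 0.411694 − 0.847272 = -0.435579
e^{−rT} = e^{−0.0378·2.4365} = 0.912014
N(−d₁) = 0.340282,  N(−d₂) = 0.668429
Put price V = K·e^{−rT}·N(−d₂) − S·N(−d₁) = 119.015434 − 59.978095 = 59.037338
φ(d₁) = (1/√(2π))·e^{−d₁²/2} = 0.366527
Γ = φ(d₁) / (S·σ·√T) = 0.002454

price = 59.037338
Γ = 0.002454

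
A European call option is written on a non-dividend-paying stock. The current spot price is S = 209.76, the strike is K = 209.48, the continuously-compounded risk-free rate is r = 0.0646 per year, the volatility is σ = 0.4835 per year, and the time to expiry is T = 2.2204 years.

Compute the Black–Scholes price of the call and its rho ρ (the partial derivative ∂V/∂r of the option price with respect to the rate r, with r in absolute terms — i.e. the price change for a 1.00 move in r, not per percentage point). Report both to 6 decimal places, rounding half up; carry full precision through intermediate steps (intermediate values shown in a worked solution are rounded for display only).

σ√T = 0.4835·√2.2204 = 0.720464
d₁ = (ln(S/K) + (r+σ²/2)T) / (σ√T) = (ln(209.76/209.48) + (0.0646+0.4835²/2)·2.2204) / 0.720464 = (0.001336 + 0.402972) / 0.720464 = 0.561177
d₂ = d₁ − σ√T = 0.561177 − 0.720464 = -0.159287
e^{−rT} = e^{−0.0646·2.2204} = 0.866375
N(d₁) = 0.712662,  N(d₂) = 0.436721
Call price V = S·N(d₁) − K·e^{−rT}·N(d₂) = 149.487879 − 79.259774 = 70.228105
ρ = K·T·e^{−rT}·N(d₂) = 175.988403

price = 70.228105
ρ = 175.988403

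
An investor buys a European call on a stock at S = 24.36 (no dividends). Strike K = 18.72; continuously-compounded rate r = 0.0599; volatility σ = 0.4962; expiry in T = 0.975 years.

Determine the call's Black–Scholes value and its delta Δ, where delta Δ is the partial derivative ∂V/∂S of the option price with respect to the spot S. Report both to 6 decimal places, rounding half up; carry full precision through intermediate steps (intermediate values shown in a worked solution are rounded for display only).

σ√T = 0.4962·√0.975 = 0.489958
d₁ = (ln(S/K) + (r+σ²/2)T) / (σ√T) = (ln(24.36/18.72) + (0.0599+0.4962²/2)·0.975) / 0.489958 = (0.263350 + 0.178432) / 0.489958 = 0.901673
d₂ = d₁ − σ√T = 0.901673 − 0.489958 = 0.411715
e^{−rT} = e^{−0.0599·0.975} = 0.943270
N(d₁) = 0.816385,  N(d₂) = 0.659726
Call price V = S·N(d₁) − K·e^{−rT}·N(d₂) = 19.887130 − 11.649448 = 8.237682
Δ = N(d₁) = 0.816385

price = 8.237682
Δ = 0.816385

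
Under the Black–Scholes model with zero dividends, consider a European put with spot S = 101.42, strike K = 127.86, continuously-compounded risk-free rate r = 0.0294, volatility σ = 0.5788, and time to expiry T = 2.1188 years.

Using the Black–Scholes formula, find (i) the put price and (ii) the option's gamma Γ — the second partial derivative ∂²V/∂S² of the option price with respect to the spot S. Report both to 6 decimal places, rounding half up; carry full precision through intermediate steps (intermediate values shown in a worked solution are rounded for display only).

σ√T = 0.5788·√2.1188 = 0.842507
d₁ = (ln(S/K) + (r+σ²/2)T) / (σ√T) = (ln(101.42/127.86) + (0.0294+0.5788²/2)·2.1188) / 0.842507 = (-0.231666 + 0.417202) / 0.842507 = 0.220219
d₂ = d₁ − σ√T = 0.220219 − 0.842507 = -0.622288
e^{−rT} = e^{−0.0294·2.1188} = 0.939608
N(−d₁) = 0.412850,  N(−d₂) = 0.733124
Put price V = K·e^{−rT}·N(−d₂) − S·N(−d₁) = 88.076202 − 41.871274 = 46.204928
φ(d₁) = (1/√(2π))·e^{−d₁²/2} = 0.389385
Γ = φ(d₁) / (S·σ·√T) = 0.004557

price = 46.204928
Γ = 0.004557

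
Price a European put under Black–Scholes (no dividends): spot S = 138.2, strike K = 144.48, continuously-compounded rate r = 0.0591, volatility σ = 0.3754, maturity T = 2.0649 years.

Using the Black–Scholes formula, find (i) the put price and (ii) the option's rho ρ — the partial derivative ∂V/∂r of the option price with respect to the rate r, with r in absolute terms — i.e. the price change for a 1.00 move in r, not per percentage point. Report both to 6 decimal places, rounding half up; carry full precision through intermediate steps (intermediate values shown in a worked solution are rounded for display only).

price = 23.413564
ρ = -145.256855

σ√T = 0.3754·√2.0649 = 0.539441
d₁ = (ln(S/K) + (r+σ²/2)T) / (σ√T) = (ln(138.2/144.48) + (0.0591+0.3754²/2)·2.0649) / 0.539441 = (-0.044439 + 0.267534) / 0.539441 = 0.413566
d₂ = d₁ − σ√T = 0.413566 − 0.539441 = -0.125874
e^{−rT} = e^{−0.0591·2.0649} = 0.885117
N(−d₁) = 0.339596,  N(−d₂) = 0.550084
Put price V = K·e^{−rT}·N(−d₂) − S·N(−d₁) = 70.345709 − 46.932145 = 23.413564
ρ = −K·T·e^{−rT}·N(−d₂) = -145.256855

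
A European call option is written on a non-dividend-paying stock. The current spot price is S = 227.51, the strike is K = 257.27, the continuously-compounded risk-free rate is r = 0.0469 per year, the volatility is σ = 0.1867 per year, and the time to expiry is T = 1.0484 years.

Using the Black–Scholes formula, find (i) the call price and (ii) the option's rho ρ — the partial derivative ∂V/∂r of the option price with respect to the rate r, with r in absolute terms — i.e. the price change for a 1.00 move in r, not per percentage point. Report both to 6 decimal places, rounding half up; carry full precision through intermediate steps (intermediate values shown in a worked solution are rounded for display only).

σ√T = 0.1867·√1.0484 = 0.191165
d₁ = (ln(S/K) + (r+σ²/2)T) / (σ√T) = (ln(227.51/257.27) + (0.0469+0.1867²/2)·1.0484) / 0.191165 = (-0.122932 + 0.067442) / 0.191165 = -0.290273
d₂ = d₁ − σ√T = -0.290273 − 0.191165 = -0.481438
e^{−rT} = e^{−0.0469·1.0484} = 0.952019
N(d₁) = 0.385804,  N(d₂) = 0.315103
Call price V = S·N(d₁) − K·e^{−rT}·N(d₂) = 87.774192 − 77.176841 = 10.597351
ρ = K·T·e^{−rT}·N(d₂) = 80.912200

price = 10.597351
ρ = 80.912200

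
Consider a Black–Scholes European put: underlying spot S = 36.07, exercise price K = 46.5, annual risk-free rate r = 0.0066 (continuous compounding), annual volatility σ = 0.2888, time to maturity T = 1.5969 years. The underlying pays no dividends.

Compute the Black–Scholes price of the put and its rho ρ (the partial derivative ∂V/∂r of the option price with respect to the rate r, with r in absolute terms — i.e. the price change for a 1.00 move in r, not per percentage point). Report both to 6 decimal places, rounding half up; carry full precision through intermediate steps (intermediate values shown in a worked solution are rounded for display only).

σ√T = 0.2888·√1.5969 = 0.364952
d₁ = (ln(S/K) + (r+σ²/2)T) / (σ√T) = (ln(36.07/46.5) + (0.0066+0.2888²/2)·1.5969) / 0.364952 = (-0.253991 + 0.077135) / 0.364952 = -0.484601
d₂ = d₁ − σ√T = -0.484601 − 0.364952 = -0.849553
e^{−rT} = e^{−0.0066·1.5969} = 0.989516
N(−d₁) = 0.686020,  N(−d₂) = 0.802213
Put price V = K·e^{−rT}·N(−d₂) − S·N(−d₁) = 36.911824 − 24.744751 = 12.167073
ρ = −K·T·e^{−rT}·N(−d₂) = -58.944492

price = 12.167073
ρ = -58.944492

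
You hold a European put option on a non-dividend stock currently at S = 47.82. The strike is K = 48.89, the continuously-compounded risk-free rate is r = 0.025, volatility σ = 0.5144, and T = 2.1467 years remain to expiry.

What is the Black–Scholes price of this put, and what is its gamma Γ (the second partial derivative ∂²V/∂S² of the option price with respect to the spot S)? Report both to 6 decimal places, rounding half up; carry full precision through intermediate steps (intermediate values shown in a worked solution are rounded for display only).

price = 13.096277
Γ = 0.010140

σ√T = 0.5144·√2.1467 = 0.753679
d₁ = (ln(S/K) + (r+σ²/2)T) / (σ√T) = (ln(47.82/48.89) + (0.025+0.5144²/2)·2.1467) / 0.753679 = (-0.022129 + 0.337684) / 0.753679 = 0.418686
d₂ = d₁ − σ√T = 0.418686 − 0.753679 = -0.334994
e^{−rT} = e^{−0.025·2.1467} = 0.947747
N(−d₁) = 0.337723,  N(−d₂) = 0.631185
Put price V = K·e^{−rT}·N(−d₂) − S·N(−d₁) = 29.246185 − 16.149908 = 13.096277
φ(d₁) = (1/√(2π))·e^{−d₁²/2} = 0.365464
Γ = φ(d₁) / (S·σ·√T) = 0.010140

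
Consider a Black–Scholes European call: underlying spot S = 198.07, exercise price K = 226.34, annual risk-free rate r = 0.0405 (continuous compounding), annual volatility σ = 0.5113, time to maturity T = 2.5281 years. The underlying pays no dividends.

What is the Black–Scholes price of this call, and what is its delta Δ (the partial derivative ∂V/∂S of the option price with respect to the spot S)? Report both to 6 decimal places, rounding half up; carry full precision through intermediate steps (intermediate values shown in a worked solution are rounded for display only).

price = 60.421031
Δ = 0.643681

σ√T = 0.5113·√2.5281 = 0.812967
d₁ = (ln(S/K) + (r+σ²/2)T) / (σ√T) = (ln(198.07/226.34) + (0.0405+0.5113²/2)·2.5281) / 0.812967 = (-0.133418 + 0.432846) / 0.812967 = 0.368315
d₂ = d₁ − σ√T = 0.368315 − 0.812967 = -0.444652
e^{−rT} = e^{−0.0405·2.5281} = 0.902679
N(d₁) = 0.643681,  N(d₂) = 0.328286
Call price V = S·N(d₁) − K·e^{−rT}·N(d₂) = 127.493858 − 67.072828 = 60.421031
Δ = N(d₁) = 0.643681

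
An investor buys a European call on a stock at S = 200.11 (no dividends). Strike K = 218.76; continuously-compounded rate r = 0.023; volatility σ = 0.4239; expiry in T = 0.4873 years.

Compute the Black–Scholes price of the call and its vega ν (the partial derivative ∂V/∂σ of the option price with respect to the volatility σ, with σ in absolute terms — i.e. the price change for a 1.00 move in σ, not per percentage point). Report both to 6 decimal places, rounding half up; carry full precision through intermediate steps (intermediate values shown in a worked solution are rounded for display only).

price = 17.222012
ν = 55.359266

σ√T = 0.4239·√0.4873 = 0.295911
d₁ = (ln(S/K) + (r+σ²/2)T) / (σ√T) = (ln(200.11/218.76) + (0.023+0.4239²/2)·0.4873) / 0.295911 = (-0.089108 + 0.054990) / 0.295911 = -0.115299
d₂ = d₁ − σ√T = -0.115299 − 0.295911 = -0.411211
e^{−rT} = e^{−0.023·0.4873} = 0.988855
N(d₁) = 0.454104,  N(d₂) = 0.340459
Call price V = S·N(d₁) − K·e^{−rT}·N(d₂) = 90.870744 − 73.648732 = 17.222012
φ(d₁) = (1/√(2π))·e^{−d₁²/2} = 0.396299
ν = S·φ(d₁)·√T = 55.359266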